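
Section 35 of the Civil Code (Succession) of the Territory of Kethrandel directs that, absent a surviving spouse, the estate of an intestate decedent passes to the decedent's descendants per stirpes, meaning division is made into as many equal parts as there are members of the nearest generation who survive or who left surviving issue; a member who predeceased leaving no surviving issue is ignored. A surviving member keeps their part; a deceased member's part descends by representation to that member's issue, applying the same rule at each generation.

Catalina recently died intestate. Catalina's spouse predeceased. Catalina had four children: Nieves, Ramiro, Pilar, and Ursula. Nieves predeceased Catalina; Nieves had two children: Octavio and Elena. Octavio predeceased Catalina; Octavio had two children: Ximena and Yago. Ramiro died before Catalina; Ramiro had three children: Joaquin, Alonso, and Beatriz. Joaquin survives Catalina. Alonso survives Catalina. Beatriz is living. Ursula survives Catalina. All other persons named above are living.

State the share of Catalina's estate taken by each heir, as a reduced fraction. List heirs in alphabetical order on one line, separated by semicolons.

Alonso 1/12; Beatriz 1/12; Elena 1/8; Joaquin 1/12; Pilar 1/4; Ursula 1/4; Ximena 1/16; Yago 1/16

There is no surviving spouse, so the entire estate passes to Catalina's descendants per stirpes.
The estate is divided into 4 equal shares of 1/4 among Nieves, Ramiro, Pilar, Ursula.
Nieves predeceased; the 1/4 allotted to Nieves's branch passes to Nieves's issue by representation.
The 1/4 is divided into 2 equal shares of 1/8 among Octavio, Elena.
Octavio predeceased; the 1/8 allotted to Octavio's branch passes to Octavio's issue by representation.
The 1/8 is divided into 2 equal shares of 1/16 among Ximena, Yago.
Ximena is living and takes 1/16.
Yago is living and takes 1/16.
Elena is living and takes 1/8.
Ramiro predeceased; the 1/4 allotted to Ramiro's branch passes to Ramiro's issue by representation.
The 1/4 is divided into 3 equal shares of 1/12 among Joaquin, Alonso, Beatriz.
Joaquin is living and takes 1/12.
Alonso is living and takes 1/12.
Beatriz is living and takes 1/12.
Pilar is living and takes 1/4.
Ursula is living and takes 1/4.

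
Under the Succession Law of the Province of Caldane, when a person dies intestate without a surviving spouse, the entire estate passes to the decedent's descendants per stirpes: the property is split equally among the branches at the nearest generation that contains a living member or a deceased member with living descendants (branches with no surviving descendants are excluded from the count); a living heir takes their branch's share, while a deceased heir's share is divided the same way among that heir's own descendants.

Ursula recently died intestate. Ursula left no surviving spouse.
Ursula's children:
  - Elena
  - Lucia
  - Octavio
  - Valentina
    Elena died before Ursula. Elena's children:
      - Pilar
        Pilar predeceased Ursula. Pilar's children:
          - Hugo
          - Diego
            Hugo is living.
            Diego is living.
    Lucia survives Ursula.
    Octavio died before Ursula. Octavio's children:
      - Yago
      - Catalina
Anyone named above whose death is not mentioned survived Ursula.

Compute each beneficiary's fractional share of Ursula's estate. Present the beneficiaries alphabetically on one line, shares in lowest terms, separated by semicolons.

Catalina 1/8; Diego 1/8; Hugo 1/8; Lucia 1/4; Valentina 1/4; Yago 1/8

There is no surviving spouse, so the entire estate passes to Ursula's descendants per stirpes.
The estate is divided into 4 equal shares of 1/4 among Elena, Lucia, Octavio, Valentina.
Elena predeceased; the 1/4 allotted to Elena's branch passes to Elena's issue by representation.
Pilar's line is the sole branch at this level, so the full 1/4 passes to Pilar's issue by representation.
The 1/4 is divided into 2 equal shares of 1/8 among Hugo, Diego.
Hugo is living and takes 1/8.
Diego is living and takes 1/8.
Lucia is living and takes 1/4.
Octavio predeceased; the 1/4 allotted to Octavio's branch passes to Octavio's issue by representation.
The 1/4 is divided into 2 equal shares of 1/8 among Yago, Catalina.
Yago is living and takes 1/8.
Catalina is living and takes 1/8.
Valentina is living and takes 1/4.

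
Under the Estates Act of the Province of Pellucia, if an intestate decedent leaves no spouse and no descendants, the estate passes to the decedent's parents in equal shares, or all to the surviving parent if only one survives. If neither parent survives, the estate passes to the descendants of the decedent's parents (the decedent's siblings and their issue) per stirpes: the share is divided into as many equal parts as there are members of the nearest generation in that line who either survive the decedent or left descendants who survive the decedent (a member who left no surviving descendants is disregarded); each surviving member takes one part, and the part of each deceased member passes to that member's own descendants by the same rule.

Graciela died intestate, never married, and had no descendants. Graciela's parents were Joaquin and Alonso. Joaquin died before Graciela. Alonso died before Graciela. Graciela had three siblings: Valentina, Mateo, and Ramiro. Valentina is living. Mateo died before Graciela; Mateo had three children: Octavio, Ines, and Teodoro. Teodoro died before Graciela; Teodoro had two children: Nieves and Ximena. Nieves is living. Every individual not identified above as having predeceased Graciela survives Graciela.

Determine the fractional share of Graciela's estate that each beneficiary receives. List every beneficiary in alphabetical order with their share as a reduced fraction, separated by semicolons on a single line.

Ines 1/9; Nieves 1/18; Octavio 1/9; Ramiro 1/3; Valentina 1/3; Ximena 1/18

Neither parent survives and there are no descendants, so the estate passes to Graciela's siblings and their issue per stirpes.
The estate is divided into 3 equal shares of 1/3 among Valentina, Mateo, Ramiro.
Valentina is living and takes 1/3.
Mateo predeceased; the 1/3 allotted to Mateo's branch passes to Mateo's issue by representation.
The 1/3 is divided into 3 equal shares of 1/9 among Octavio, Ines, Teodoro.
Octavio is living and takes 1/9.
Ines is living and takes 1/9.
Teodoro predeceased; the 1/9 allotted to Teodoro's branch passes to Teodoro's issue by representation.
The 1/9 is divided into 2 equal shares of 1/18 among Nieves, Ximena.
Nieves is living and takes 1/18.
Ximena is living and takes 1/18.
Ramiro is living and takes 1/3.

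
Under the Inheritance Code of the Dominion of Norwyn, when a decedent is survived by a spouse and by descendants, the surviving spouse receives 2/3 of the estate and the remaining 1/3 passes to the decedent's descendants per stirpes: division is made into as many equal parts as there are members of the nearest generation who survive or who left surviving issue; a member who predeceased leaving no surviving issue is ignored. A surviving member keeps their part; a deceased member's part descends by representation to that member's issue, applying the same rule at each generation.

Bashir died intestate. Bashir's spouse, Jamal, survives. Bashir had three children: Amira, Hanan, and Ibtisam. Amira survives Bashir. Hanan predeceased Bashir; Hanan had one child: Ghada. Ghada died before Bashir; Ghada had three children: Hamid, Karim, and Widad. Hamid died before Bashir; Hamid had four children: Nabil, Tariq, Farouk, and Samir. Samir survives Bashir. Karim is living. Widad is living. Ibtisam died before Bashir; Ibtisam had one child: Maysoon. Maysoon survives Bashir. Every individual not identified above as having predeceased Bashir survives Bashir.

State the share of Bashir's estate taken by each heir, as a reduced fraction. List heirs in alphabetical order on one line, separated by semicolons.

Amira 1/9; Farouk 1/108; Jamal 2/3; Karim 1/27; Maysoon 1/9; Nabil 1/108; Samir 1/108; Tariq 1/108; Widad 1/27

Jamal, as surviving spouse, takes 2/3.
The remaining 1/3 passes to Bashir's descendants per stirpes.
The 1/3 is divided into 3 equal shares of 1/9 among Amira, Hanan, Ibtisam.
Amira is living and takes 1/9.
Hanan predeceased; the 1/9 allotted to Hanan's branch passes to Hanan's issue by representation.
Ghada's line is the sole branch at this level, so the full 1/9 passes to Ghada's issue by representation.
The 1/9 is divided into 3 equal shares of 1/27 among Hamid, Karim, Widad.
Hamid predeceased; the 1/27 allotted to Hamid's branch passes to Hamid's issue by representation.
The 1/27 is divided into 4 equal shares of 1/108 among Nabil, Tariq, Farouk, Samir.
Nabil is living and takes 1/108.
Tariq is living and takes 1/108.
Farouk is living and takes 1/108.
Samir is living and takes 1/108.
Karim is living and takes 1/27.
Widad is living and takes 1/27.
Ibtisam predeceased; the 1/9 allotted to Ibtisam's branch passes to Ibtisam's issue by representation.
Maysoon is the sole taker at this level and receives the full 1/9.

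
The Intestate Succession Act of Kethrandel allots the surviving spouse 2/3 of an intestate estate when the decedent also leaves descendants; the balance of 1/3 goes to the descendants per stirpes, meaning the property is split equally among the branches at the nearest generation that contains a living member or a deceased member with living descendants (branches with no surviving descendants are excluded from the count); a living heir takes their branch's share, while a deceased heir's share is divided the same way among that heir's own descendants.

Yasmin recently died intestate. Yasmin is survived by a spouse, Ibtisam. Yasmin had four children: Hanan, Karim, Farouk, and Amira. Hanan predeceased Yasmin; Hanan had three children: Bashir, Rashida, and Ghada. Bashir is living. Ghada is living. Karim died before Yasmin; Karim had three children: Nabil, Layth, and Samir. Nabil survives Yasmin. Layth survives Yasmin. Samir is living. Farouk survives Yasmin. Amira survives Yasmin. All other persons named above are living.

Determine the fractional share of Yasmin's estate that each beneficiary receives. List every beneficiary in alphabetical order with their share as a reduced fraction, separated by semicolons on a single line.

Ibtisam, as surviving spouse, takes 2/3.
The remaining 1/3 passes to Yasmin's descendants per stirpes.
The 1/3 is divided into 4 equal shares of 1/12 among Hanan, Karim, Farouk, Amira.
Hanan predeceased; the 1/12 allotted to Hanan's branch passes to Hanan's issue by representation.
The 1/12 is divided into 3 equal shares of 1/36 among Bashir, Rashida, Ghada.
Bashir is living and takes 1/36.
Rashida is living and takes 1/36.
Ghada is living and takes 1/36.
Karim predeceased; the 1/12 allotted to Karim's branch passes to Karim's issue by representation.
The 1/12 is divided into 3 equal shares of 1/36 among Nabil, Layth, Samir.
Nabil is living and takes 1/36.
Layth is living and takes 1/36.
Samir is living and takes 1/36.
Farouk is living and takes 1/12.
Amira is living and takes 1/12.

Amira 1/12; Bashir 1/36; Farouk 1/12; Ghada 1/36; Ibtisam 2/3; Layth 1/36; Nabil 1/36; Rashida 1/36; Samir 1/36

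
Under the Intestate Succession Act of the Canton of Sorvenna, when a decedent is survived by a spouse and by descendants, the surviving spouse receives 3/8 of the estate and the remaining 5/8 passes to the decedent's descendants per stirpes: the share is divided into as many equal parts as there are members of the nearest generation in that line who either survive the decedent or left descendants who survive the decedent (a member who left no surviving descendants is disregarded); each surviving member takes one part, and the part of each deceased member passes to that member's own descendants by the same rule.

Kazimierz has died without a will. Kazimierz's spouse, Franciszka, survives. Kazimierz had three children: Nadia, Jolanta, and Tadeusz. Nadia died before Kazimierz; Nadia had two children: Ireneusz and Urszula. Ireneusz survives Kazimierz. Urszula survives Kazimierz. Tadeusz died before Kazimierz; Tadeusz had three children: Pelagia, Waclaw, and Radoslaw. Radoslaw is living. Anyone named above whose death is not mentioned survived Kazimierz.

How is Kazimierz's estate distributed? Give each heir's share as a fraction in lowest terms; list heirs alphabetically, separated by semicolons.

Franciszka 3/8; Ireneusz 5/48; Jolanta 5/24; Pelagia 5/72; Radoslaw 5/72; Urszula 5/48; Waclaw 5/72

Franciszka, as surviving spouse, takes 3/8.
The remaining 5/8 passes to Kazimierz's descendants per stirpes.
The 5/8 is divided into 3 equal shares of 5/24 among Nadia, Jolanta, Tadeusz.
Nadia predeceased; the 5/24 allotted to Nadia's branch passes to Nadia's issue by representation.
The 5/24 is divided into 2 equal shares of 5/48 among Ireneusz, Urszula.
Ireneusz is living and takes 5/48.
Urszula is living and takes 5/48.
Jolanta is living and takes 5/24.
Tadeusz predeceased; the 5/24 allotted to Tadeusz's branch passes to Tadeusz's issue by representation.
The 5/24 is divided into 3 equal shares of 5/72 among Pelagia, Waclaw, Radoslaw.
Pelagia is living and takes 5/72.
Waclaw is living and takes 5/72.
Radoslaw is living and takes 5/72.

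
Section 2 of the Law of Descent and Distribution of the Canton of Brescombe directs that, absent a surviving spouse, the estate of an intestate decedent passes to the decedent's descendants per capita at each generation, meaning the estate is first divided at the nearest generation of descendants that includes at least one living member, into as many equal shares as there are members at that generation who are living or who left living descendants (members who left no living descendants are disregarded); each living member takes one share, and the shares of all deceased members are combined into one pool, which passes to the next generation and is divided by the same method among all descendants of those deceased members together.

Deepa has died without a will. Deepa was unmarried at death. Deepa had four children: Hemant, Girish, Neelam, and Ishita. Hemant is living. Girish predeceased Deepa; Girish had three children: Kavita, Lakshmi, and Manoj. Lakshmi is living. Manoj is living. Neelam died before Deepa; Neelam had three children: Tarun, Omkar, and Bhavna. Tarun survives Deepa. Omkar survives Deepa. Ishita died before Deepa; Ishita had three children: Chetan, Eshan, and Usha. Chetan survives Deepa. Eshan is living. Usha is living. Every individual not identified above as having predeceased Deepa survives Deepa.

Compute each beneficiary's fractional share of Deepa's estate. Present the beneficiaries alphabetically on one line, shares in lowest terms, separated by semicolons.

There is no surviving spouse, so the entire estate passes to Deepa's descendants per capita at each generation.
At generation 1 (Hemant, Girish, Neelam, Ishita) there are 4 shares of (1)/4 = 1/4 each.
Living: Hemant — each takes 1/4.
Deceased: Girish, Neelam, and Ishita. Their combined 3/4 is pooled and carried to generation 2.
At generation 2 (Kavita, Lakshmi, Manoj, Tarun, Omkar, Bhavna, Chetan, Eshan, Usha) there are 9 shares of (3/4)/9 = 1/12 each.
Living: Kavita, Lakshmi, Manoj, Tarun, Omkar, Bhavna, Chetan, Eshan, and Usha — each takes 1/12.

Bhavna 1/12; Chetan 1/12; Eshan 1/12; Hemant 1/4; Kavita 1/12; Lakshmi 1/12; Manoj 1/12; Omkar 1/12; Tarun 1/12; Usha 1/12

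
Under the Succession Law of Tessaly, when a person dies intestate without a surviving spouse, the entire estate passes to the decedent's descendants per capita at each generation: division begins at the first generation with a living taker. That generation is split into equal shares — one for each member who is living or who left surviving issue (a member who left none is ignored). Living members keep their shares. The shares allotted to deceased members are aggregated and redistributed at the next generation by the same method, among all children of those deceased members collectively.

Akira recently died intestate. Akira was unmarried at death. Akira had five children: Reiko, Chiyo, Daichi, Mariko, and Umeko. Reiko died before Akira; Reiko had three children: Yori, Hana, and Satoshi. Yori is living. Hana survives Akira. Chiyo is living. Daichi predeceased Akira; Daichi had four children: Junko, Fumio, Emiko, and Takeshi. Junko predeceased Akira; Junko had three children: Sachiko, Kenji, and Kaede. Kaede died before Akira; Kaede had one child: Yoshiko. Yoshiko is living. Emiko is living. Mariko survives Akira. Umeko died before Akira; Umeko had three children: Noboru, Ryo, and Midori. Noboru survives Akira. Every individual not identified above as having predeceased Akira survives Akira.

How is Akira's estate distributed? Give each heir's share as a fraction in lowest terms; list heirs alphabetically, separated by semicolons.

Chiyo 1/5; Emiko 3/50; Fumio 3/50; Hana 3/50; Kenji 1/50; Mariko 1/5; Midori 3/50; Noboru 3/50; Ryo 3/50; Sachiko 1/50; Satoshi 3/50; Takeshi 3/50; Yori 3/50; Yoshiko 1/50

There is no surviving spouse, so the entire estate passes to Akira's descendants per capita at each generation.
At generation 1 (Reiko, Chiyo, Daichi, Mariko, Umeko) there are 5 shares of (1)/5 = 1/5 each.
Living: Chiyo and Mariko — each takes 1/5.
Deceased: Reiko, Daichi, and Umeko. Their combined 3/5 is pooled and carried to generation 2.
At generation 2 (Yori, Hana, Satoshi, Junko, Fumio, Emiko, Takeshi, Noboru, Ryo, Midori) there are 10 shares of (3/5)/10 = 3/50 each.
Living: Yori, Hana, Satoshi, Fumio, Emiko, Takeshi, Noboru, Ryo, and Midori — each takes 3/50.
Deceased: Junko. That 3/50 share is carried to generation 3.
At generation 3 (Sachiko, Kenji, Kaede) there are 3 shares of (3/50)/3 = 1/50 each.
Living: Sachiko and Kenji — each takes 1/50.
Deceased: Kaede. That 1/50 share is carried to generation 4.
At generation 4 (Yoshiko) there are 1 shares of (1/50)/1 = 1/50 each.
Living: Yoshiko — each takes 1/50.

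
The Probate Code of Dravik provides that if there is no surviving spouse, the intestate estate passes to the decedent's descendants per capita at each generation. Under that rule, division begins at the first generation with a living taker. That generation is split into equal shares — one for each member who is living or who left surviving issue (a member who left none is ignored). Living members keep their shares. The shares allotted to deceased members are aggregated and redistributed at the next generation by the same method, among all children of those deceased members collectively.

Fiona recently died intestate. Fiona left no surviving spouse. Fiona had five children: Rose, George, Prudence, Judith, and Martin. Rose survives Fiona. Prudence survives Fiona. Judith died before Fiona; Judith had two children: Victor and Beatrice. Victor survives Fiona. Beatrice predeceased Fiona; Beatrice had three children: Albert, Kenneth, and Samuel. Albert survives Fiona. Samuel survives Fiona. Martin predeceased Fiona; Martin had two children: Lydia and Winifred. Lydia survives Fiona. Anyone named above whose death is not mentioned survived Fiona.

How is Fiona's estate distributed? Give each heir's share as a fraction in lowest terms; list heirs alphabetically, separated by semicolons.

There is no surviving spouse, so the entire estate passes to Fiona's descendants per capita at each generation.
At generation 1 (Rose, George, Prudence, Judith, Martin) there are 5 shares of (1)/5 = 1/5 each.
Living: Rose, George, and Prudence — each takes 1/5.
Deceased: Judith and Martin. Their combined 2/5 is pooled and carried to generation 2.
At generation 2 (Victor, Beatrice, Lydia, Winifred) there are 4 shares of (2/5)/4 = 1/10 each.
Living: Victor, Lydia, and Winifred — each takes 1/10.
Deceased: Beatrice. That 1/10 share is carried to generation 3.
At generation 3 (Albert, Kenneth, Samuel) there are 3 shares of (1/10)/3 = 1/30 each.
Living: Albert, Kenneth, and Samuel — each takes 1/30.

Albert 1/30; George 1/5; Kenneth 1/30; Lydia 1/10; Prudence 1/5; Rose 1/5; Samuel 1/30; Victor 1/10; Winifred 1/10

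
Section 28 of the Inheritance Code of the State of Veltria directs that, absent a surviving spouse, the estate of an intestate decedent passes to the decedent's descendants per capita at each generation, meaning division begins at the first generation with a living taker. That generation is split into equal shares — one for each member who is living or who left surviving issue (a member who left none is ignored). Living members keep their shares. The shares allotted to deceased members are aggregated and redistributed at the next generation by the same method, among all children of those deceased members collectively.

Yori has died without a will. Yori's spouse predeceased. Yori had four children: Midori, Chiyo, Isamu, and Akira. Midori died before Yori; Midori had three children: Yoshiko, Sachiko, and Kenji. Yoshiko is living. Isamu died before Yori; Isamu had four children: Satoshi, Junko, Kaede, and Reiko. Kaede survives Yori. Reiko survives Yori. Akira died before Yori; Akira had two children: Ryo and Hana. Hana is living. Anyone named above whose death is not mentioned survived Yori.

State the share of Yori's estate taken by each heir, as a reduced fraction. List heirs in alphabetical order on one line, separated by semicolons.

There is no surviving spouse, so the entire estate passes to Yori's descendants per capita at each generation.
At generation 1 (Midori, Chiyo, Isamu, Akira) there are 4 shares of (1)/4 = 1/4 each.
Living: Chiyo — each takes 1/4.
Deceased: Midori, Isamu, and Akira. Their combined 3/4 is pooled and carried to generation 2.
At generation 2 (Yoshiko, Sachiko, Kenji, Satoshi, Junko, Kaede, Reiko, Ryo, Hana) there are 9 shares of (3/4)/9 = 1/12 each.
Living: Yoshiko, Sachiko, Kenji, Satoshi, Junko, Kaede, Reiko, Ryo, and Hana — each takes 1/12.

Chiyo 1/4; Hana 1/12; Junko 1/12; Kaede 1/12; Kenji 1/12; Reiko 1/12; Ryo 1/12; Sachiko 1/12; Satoshi 1/12; Yoshiko 1/12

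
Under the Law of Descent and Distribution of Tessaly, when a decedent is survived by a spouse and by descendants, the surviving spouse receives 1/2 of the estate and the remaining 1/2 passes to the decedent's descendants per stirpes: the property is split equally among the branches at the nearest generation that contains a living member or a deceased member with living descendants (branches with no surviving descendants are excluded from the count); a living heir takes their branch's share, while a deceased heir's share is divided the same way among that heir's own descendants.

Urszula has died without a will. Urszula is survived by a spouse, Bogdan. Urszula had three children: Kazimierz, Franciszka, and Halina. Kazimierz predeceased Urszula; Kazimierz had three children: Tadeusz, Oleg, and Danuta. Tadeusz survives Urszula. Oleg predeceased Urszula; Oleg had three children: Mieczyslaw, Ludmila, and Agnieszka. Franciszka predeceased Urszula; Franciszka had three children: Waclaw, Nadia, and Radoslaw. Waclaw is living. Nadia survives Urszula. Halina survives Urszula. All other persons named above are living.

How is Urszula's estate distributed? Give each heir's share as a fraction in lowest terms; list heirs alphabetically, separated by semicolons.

Bogdan, as surviving spouse, takes 1/2.
The remaining 1/2 passes to Urszula's descendants per stirpes.
The 1/2 is divided into 3 equal shares of 1/6 among Kazimierz, Franciszka, Halina.
Kazimierz predeceased; the 1/6 allotted to Kazimierz's branch passes to Kazimierz's issue by representation.
The 1/6 is divided into 3 equal shares of 1/18 among Tadeusz, Oleg, Danuta.
Tadeusz is living and takes 1/18.
Oleg predeceased; the 1/18 allotted to Oleg's branch passes to Oleg's issue by representation.
The 1/18 is divided into 3 equal shares of 1/54 among Mieczyslaw, Ludmila, Agnieszka.
Mieczyslaw is living and takes 1/54.
Ludmila is living and takes 1/54.
Agnieszka is living and takes 1/54.
Danuta is living and takes 1/18.
Franciszka predeceased; the 1/6 allotted to Franciszka's branch passes to Franciszka's issue by representation.
The 1/6 is divided into 3 equal shares of 1/18 among Waclaw, Nadia, Radoslaw.
Waclaw is living and takes 1/18.
Nadia is living and takes 1/18.
Radoslaw is living and takes 1/18.
Halina is living and takes 1/6.

Agnieszka 1/54; Bogdan 1/2; Danuta 1/18; Halina 1/6; Ludmila 1/54; Mieczyslaw 1/54; Nadia 1/18; Radoslaw 1/18; Tadeusz 1/18; Waclaw 1/18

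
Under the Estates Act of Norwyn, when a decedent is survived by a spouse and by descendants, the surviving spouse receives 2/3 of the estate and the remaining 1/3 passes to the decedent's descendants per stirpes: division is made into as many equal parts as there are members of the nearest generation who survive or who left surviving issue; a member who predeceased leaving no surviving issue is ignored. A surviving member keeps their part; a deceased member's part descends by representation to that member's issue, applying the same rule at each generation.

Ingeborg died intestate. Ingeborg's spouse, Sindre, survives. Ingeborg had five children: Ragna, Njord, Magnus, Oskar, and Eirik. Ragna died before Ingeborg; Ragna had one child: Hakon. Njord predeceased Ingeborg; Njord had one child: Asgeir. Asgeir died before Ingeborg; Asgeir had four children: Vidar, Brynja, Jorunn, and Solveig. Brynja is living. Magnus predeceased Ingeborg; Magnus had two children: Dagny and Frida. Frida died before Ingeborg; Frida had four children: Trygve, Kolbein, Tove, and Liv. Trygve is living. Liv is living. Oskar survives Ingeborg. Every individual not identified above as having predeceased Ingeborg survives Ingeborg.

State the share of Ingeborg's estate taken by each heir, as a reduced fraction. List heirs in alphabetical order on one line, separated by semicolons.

Brynja 1/60; Dagny 1/30; Eirik 1/15; Hakon 1/15; Jorunn 1/60; Kolbein 1/120; Liv 1/120; Oskar 1/15; Sindre 2/3; Solveig 1/60; Tove 1/120; Trygve 1/120; Vidar 1/60

Sindre, as surviving spouse, takes 2/3.
The remaining 1/3 passes to Ingeborg's descendants per stirpes.
The 1/3 is divided into 5 equal shares of 1/15 among Ragna, Njord, Magnus, Oskar, Eirik.
Ragna predeceased; the 1/15 allotted to Ragna's branch passes to Ragna's issue by representation.
Hakon is the sole taker at this level and receives the full 1/15.
Njord predeceased; the 1/15 allotted to Njord's branch passes to Njord's issue by representation.
Asgeir's line is the sole branch at this level, so the full 1/15 passes to Asgeir's issue by representation.
The 1/15 is divided into 4 equal shares of 1/60 among Vidar, Brynja, Jorunn, Solveig.
Vidar is living and takes 1/60.
Brynja is living and takes 1/60.
Jorunn is living and takes 1/60.
Solveig is living and takes 1/60.
Magnus predeceased; the 1/15 allotted to Magnus's branch passes to Magnus's issue by representation.
The 1/15 is divided into 2 equal shares of 1/30 among Dagny, Frida.
Dagny is living and takes 1/30.
Frida predeceased; the 1/30 allotted to Frida's branch passes to Frida's issue by representation.
The 1/30 is divided into 4 equal shares of 1/120 among Trygve, Kolbein, Tove, Liv.
Trygve is living and takes 1/120.
Kolbein is living and takes 1/120.
Tove is living and takes 1/120.
Liv is living and takes 1/120.
Oskar is living and takes 1/15.
Eirik is living and takes 1/15.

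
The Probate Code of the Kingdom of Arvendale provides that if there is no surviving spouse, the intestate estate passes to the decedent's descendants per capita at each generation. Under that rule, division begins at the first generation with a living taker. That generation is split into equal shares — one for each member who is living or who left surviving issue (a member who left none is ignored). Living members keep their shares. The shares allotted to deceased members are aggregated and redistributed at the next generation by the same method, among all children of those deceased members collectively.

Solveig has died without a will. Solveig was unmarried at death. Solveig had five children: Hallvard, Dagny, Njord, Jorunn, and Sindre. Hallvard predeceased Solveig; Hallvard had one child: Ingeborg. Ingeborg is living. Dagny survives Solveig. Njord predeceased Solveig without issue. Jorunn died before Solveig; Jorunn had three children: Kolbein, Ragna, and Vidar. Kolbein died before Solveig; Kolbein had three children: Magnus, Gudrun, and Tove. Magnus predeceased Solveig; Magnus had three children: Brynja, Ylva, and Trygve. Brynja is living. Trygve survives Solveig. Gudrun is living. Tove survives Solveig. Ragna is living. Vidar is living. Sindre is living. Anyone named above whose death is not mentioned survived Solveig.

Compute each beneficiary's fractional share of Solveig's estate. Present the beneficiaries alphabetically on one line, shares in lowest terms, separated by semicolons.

Brynja 1/72; Dagny 1/4; Gudrun 1/24; Ingeborg 1/8; Ragna 1/8; Sindre 1/4; Tove 1/24; Trygve 1/72; Vidar 1/8; Ylva 1/72

There is no surviving spouse, so the entire estate passes to Solveig's descendants per capita at each generation.
At generation 1 (Hallvard, Dagny, Jorunn, Sindre) there are 4 shares of (1)/4 = 1/4 each.
Living: Dagny and Sindre — each takes 1/4.
Deceased: Hallvard and Jorunn. Their combined 1/2 is pooled and carried to generation 2.
At generation 2 (Ingeborg, Kolbein, Ragna, Vidar) there are 4 shares of (1/2)/4 = 1/8 each.
Living: Ingeborg, Ragna, and Vidar — each takes 1/8.
Deceased: Kolbein. That 1/8 share is carried to generation 3.
At generation 3 (Magnus, Gudrun, Tove) there are 3 shares of (1/8)/3 = 1/24 each.
Living: Gudrun and Tove — each takes 1/24.
Deceased: Magnus. That 1/24 share is carried to generation 4.
At generation 4 (Brynja, Ylva, Trygve) there are 3 shares of (1/24)/3 = 1/72 each.
Living: Brynja, Ylva, and Trygve — each takes 1/72.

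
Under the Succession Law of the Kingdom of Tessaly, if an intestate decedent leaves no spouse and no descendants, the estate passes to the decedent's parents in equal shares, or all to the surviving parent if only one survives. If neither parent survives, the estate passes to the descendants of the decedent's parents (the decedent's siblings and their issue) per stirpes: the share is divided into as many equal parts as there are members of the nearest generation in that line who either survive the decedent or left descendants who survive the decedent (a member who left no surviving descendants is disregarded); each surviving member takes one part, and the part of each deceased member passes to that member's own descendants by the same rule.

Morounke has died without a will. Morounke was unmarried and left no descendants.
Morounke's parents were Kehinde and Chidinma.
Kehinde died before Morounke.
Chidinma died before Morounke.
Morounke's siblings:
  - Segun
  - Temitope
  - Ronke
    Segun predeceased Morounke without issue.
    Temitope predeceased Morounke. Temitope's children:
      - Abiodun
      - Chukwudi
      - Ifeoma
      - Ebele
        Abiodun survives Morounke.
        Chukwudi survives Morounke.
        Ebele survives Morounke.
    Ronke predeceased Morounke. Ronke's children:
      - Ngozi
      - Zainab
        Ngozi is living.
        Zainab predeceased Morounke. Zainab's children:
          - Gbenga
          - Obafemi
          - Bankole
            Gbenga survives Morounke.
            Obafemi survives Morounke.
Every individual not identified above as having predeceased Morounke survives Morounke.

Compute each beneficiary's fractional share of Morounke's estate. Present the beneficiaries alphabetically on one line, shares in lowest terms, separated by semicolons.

Abiodun 1/8; Bankole 1/12; Chukwudi 1/8; Ebele 1/8; Gbenga 1/12; Ifeoma 1/8; Ngozi 1/4; Obafemi 1/12

Neither parent survives and there are no descendants, so the estate passes to Morounke's siblings and their issue per stirpes.
Segun left no surviving issue, so that branch lapses and is disregarded.
The estate is divided into 2 equal shares of 1/2 among Temitope, Ronke.
Temitope predeceased; the 1/2 allotted to Temitope's branch passes to Temitope's issue by representation.
The 1/2 is divided into 4 equal shares of 1/8 among Abiodun, Chukwudi, Ifeoma, Ebele.
Abiodun is living and takes 1/8.
Chukwudi is living and takes 1/8.
Ifeoma is living and takes 1/8.
Ebele is living and takes 1/8.
Ronke predeceased; the 1/2 allotted to Ronke's branch passes to Ronke's issue by representation.
The 1/2 is divided into 2 equal shares of 1/4 among Ngozi, Zainab.
Ngozi is living and takes 1/4.
Zainab predeceased; the 1/4 allotted to Zainab's branch passes to Zainab's issue by representation.
The 1/4 is divided into 3 equal shares of 1/12 among Gbenga, Obafemi, Bankole.
Gbenga is living and takes 1/12.
Obafemi is living and takes 1/12.
Bankole is living and takes 1/12.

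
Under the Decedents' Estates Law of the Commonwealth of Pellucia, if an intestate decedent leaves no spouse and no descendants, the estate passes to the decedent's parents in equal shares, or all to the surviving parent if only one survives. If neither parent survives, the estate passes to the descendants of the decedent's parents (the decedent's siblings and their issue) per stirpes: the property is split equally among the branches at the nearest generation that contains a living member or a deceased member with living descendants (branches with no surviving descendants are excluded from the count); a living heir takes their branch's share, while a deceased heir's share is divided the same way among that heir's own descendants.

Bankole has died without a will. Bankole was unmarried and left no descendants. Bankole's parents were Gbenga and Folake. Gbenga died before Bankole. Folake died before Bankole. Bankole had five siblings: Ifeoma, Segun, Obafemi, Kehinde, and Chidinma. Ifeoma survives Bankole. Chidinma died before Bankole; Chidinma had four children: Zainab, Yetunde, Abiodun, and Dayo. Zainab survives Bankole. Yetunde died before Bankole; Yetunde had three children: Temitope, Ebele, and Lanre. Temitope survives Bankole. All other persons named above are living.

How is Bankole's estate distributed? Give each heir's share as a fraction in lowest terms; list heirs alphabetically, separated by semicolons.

Neither parent survives and there are no descendants, so the estate passes to Bankole's siblings and their issue per stirpes.
The estate is divided into 5 equal shares of 1/5 among Ifeoma, Segun, Obafemi, Kehinde, Chidinma.
Ifeoma is living and takes 1/5.
Segun is living and takes 1/5.
Obafemi is living and takes 1/5.
Kehinde is living and takes 1/5.
Chidinma predeceased; the 1/5 allotted to Chidinma's branch passes to Chidinma's issue by representation.
The 1/5 is divided into 4 equal shares of 1/20 among Zainab, Yetunde, Abiodun, Dayo.
Zainab is living and takes 1/20.
Yetunde predeceased; the 1/20 allotted to Yetunde's branch passes to Yetunde's issue by representation.
The 1/20 is divided into 3 equal shares of 1/60 among Temitope, Ebele, Lanre.
Temitope is living and takes 1/60.
Ebele is living and takes 1/60.
Lanre is living and takes 1/60.
Abiodun is living and takes 1/20.
Dayo is living and takes 1/20.

Abiodun 1/20; Dayo 1/20; Ebele 1/60; Ifeoma 1/5; Kehinde 1/5; Lanre 1/60; Obafemi 1/5; Segun 1/5; Temitope 1/60; Zainab 1/20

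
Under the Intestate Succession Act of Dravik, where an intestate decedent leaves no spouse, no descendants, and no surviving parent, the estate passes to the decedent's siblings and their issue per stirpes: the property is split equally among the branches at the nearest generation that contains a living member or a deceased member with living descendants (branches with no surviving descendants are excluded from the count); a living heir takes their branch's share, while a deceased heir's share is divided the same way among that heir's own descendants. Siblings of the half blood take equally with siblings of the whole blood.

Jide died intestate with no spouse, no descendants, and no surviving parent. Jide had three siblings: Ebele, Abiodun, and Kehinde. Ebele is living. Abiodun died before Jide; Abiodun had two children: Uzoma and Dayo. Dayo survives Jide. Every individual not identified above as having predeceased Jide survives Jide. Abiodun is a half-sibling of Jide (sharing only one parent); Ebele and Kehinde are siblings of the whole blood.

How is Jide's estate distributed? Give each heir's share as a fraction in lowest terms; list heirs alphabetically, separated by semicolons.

Dayo 1/6; Ebele 1/3; Kehinde 1/3; Uzoma 1/6

No spouse, descendants, or parent survives, so the estate passes to Jide's siblings per stirpes.
Half-blood and whole-blood siblings take equally under the stated rule.
The estate is divided into 3 equal shares of 1/3 among Ebele, Abiodun, Kehinde.
Ebele is living and takes 1/3.
Abiodun predeceased; the 1/3 allotted to Abiodun's branch passes to Abiodun's issue by representation.
The 1/3 is divided into 2 equal shares of 1/6 among Uzoma, Dayo.
Uzoma is living and takes 1/6.
Dayo is living and takes 1/6.
Kehinde is living and takes 1/3.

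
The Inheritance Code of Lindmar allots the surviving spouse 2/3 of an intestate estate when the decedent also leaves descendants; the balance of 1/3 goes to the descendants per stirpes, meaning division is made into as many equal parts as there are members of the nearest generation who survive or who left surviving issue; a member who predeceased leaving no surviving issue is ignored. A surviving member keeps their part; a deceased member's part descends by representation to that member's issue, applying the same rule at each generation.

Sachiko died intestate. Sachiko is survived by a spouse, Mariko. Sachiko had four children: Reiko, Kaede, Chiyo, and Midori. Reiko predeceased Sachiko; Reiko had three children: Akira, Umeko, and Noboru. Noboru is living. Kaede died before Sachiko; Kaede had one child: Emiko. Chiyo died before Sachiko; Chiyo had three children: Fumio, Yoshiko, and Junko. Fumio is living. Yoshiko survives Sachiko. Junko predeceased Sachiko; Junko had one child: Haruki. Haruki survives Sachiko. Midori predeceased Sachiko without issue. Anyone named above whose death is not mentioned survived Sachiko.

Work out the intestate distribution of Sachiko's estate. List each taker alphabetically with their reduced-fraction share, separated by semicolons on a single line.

Akira 1/27; Emiko 1/9; Fumio 1/27; Haruki 1/27; Mariko 2/3; Noboru 1/27; Umeko 1/27; Yoshiko 1/27

Mariko, as surviving spouse, takes 2/3.
The remaining 1/3 passes to Sachiko's descendants per stirpes.
Midori left no surviving issue, so that branch lapses and is disregarded.
The 1/3 is divided into 3 equal shares of 1/9 among Reiko, Kaede, Chiyo.
Reiko predeceased; the 1/9 allotted to Reiko's branch passes to Reiko's issue by representation.
The 1/9 is divided into 3 equal shares of 1/27 among Akira, Umeko, Noboru.
Akira is living and takes 1/27.
Umeko is living and takes 1/27.
Noboru is living and takes 1/27.
Kaede predeceased; the 1/9 allotted to Kaede's branch passes to Kaede's issue by representation.
Emiko is the sole taker at this level and receives the full 1/9.
Chiyo predeceased; the 1/9 allotted to Chiyo's branch passes to Chiyo's issue by representation.
The 1/9 is divided into 3 equal shares of 1/27 among Fumio, Yoshiko, Junko.
Fumio is living and takes 1/27.
Yoshiko is living and takes 1/27.
Junko predeceased; the 1/27 allotted to Junko's branch passes to Junko's issue by representation.
Haruki is the sole taker at this level and receives the full 1/27.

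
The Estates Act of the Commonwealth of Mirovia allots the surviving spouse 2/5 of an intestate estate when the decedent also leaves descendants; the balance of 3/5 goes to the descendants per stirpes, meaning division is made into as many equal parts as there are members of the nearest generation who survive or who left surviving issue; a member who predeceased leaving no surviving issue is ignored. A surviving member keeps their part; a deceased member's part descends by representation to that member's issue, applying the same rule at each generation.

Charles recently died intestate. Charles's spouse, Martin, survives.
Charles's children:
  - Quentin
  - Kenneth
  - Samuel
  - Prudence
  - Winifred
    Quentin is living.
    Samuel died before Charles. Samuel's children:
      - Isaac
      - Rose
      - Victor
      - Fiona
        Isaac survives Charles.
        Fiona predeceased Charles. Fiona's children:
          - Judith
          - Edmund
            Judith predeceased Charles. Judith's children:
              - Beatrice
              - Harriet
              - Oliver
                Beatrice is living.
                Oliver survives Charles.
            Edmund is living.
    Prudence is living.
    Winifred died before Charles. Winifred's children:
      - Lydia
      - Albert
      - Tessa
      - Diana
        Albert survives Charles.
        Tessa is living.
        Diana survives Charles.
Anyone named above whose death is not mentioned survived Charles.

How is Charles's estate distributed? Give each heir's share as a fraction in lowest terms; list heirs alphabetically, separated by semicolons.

Albert 3/100; Beatrice 1/200; Diana 3/100; Edmund 3/200; Harriet 1/200; Isaac 3/100; Kenneth 3/25; Lydia 3/100; Martin 2/5; Oliver 1/200; Prudence 3/25; Quentin 3/25; Rose 3/100; Tessa 3/100; Victor 3/100

Martin, as surviving spouse, takes 2/5.
The remaining 3/5 passes to Charles's descendants per stirpes.
The 3/5 is divided into 5 equal shares of 3/25 among Quentin, Kenneth, Samuel, Prudence, Winifred.
Quentin is living and takes 3/25.
Kenneth is living and takes 3/25.
Samuel predeceased; the 3/25 allotted to Samuel's branch passes to Samuel's issue by representation.
The 3/25 is divided into 4 equal shares of 3/100 among Isaac, Rose, Victor, Fiona.
Isaac is living and takes 3/100.
Rose is living and takes 3/100.
Victor is living and takes 3/100.
Fiona predeceased; the 3/100 allotted to Fiona's branch passes to Fiona's issue by representation.
The 3/100 is divided into 2 equal shares of 3/200 among Judith, Edmund.
Judith predeceased; the 3/200 allotted to Judith's branch passes to Judith's issue by representation.
The 3/200 is divided into 3 equal shares of 1/200 among Beatrice, Harriet, Oliver.
Beatrice is living and takes 1/200.
Harriet is living and takes 1/200.
Oliver is living and takes 1/200.
Edmund is living and takes 3/200.
Prudence is living and takes 3/25.
Winifred predeceased; the 3/25 allotted to Winifred's branch passes to Winifred's issue by representation.
The 3/25 is divided into 4 equal shares of 3/100 among Lydia, Albert, Tessa, Diana.
Lydia is living and takes 3/100.
Albert is living and takes 3/100.
Tessa is living and takes 3/100.
Diana is living and takes 3/100.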